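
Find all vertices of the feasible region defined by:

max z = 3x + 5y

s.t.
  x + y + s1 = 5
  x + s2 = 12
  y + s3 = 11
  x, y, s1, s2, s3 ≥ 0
Each vertex is the intersection of two constraint boundaries that also satisfies all remaining constraints:
  x = 0 and y = 0 → (0, 0)
  x + y = 5 and y = 0 → (5, 0)
  x + y = 5 and x = 0 → (0, 5)

Vertices: (0, 0), (5, 0), (0, 5)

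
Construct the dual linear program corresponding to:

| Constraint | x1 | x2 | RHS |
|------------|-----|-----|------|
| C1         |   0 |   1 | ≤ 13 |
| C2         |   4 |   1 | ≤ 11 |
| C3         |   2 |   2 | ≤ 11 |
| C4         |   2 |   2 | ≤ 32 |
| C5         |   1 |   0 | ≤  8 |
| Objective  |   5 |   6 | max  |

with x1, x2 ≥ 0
Minimize: z = 13y1 + 11y2 + 11y3 + 32y4 + 8y5

Subject to:
  C1: -4y2 - 2y3 - 2y4 - y5 ≤ -5
  C2: -y1 - y2 - 2y3 - 2y4 ≤ -6
  y1, y2, y3, y4, y5 ≥ 0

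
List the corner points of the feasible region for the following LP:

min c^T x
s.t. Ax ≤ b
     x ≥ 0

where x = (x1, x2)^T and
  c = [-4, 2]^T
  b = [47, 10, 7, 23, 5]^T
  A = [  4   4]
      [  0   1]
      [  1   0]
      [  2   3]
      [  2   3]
Each vertex is the intersection of two constraint boundaries that also satisfies all remaining constraints:
  x1 = 0 and x2 = 0 → (0, 0)
  2x1 + 3x2 = 5 and x2 = 0 → (2.5, 0)
  2x1 + 3x2 = 5 and x1 = 0 → (0, 1.667)

Vertices: (0, 0), (2.5, 0), (0, 1.667)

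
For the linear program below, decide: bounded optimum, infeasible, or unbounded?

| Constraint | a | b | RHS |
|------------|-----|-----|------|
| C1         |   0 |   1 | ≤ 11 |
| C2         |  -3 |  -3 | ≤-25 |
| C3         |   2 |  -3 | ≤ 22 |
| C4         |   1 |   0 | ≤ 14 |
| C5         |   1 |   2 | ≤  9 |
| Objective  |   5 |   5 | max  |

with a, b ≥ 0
The point (9, 0) satisfies every constraint, so the LP is feasible; the constraints give a ≤ 14 and b ≤ 11, which with a, b ≥ 0 keep the feasible region inside a bounded box. A feasible, bounded LP attains a finite optimum at a vertex.

Evaluating z = 5a + 5b at each vertex:
  (8.333, 0): z = 41.67
  (9, 0): z = 45
  (7.667, 0.6667): z = 41.67

The LP has an optimal solution: (9, 0) with z = 45.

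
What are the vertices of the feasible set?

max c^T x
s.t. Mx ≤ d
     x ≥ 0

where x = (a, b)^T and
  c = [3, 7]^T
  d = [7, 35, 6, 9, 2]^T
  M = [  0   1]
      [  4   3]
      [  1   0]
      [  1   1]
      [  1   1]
Each vertex is the intersection of two constraint boundaries that also satisfies all remaining constraints:
  a = 0 and b = 0 → (0, 0)
  a + b = 2 and b = 0 → (2, 0)
  a + b = 2 and a = 0 → (0, 2)

Vertices: (0, 0), (2, 0), (0, 2)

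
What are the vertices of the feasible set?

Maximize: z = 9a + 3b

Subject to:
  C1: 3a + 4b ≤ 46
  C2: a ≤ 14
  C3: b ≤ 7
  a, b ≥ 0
Each vertex is the intersection of two constraint boundaries that also satisfies all remaining constraints:
  a = 0 and b = 0 → (0, 0)
  a = 14 and b = 0 → (14, 0)
  3a + 4b = 46 and a = 14 → (14, 1)
  3a + 4b = 46 and b = 7 → (6, 7)
  b = 7 and a = 0 → (0, 7)

Vertices: (0, 0), (14, 0), (14, 1), (6, 7), (0, 7)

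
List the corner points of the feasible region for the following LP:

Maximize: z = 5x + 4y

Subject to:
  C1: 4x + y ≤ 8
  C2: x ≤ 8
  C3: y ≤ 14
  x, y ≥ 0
Each vertex is the intersection of two constraint boundaries that also satisfies all remaining constraints:
  x = 0 and y = 0 → (0, 0)
  4x + y = 8 and y = 0 → (2, 0)
  4x + y = 8 and x = 0 → (0, 8)

Vertices: (0, 0), (2, 0), (0, 8)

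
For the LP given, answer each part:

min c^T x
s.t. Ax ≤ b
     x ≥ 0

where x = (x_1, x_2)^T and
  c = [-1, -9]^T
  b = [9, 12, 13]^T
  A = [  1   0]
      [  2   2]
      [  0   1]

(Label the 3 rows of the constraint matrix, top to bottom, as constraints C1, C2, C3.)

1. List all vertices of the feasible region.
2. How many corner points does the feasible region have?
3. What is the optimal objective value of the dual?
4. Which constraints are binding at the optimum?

1. (0, 0), (6, 0), (0, 6)
2. 3
3. -54 (by strong duality, equal to the primal optimum)
4. C2, x_1 ≥ 0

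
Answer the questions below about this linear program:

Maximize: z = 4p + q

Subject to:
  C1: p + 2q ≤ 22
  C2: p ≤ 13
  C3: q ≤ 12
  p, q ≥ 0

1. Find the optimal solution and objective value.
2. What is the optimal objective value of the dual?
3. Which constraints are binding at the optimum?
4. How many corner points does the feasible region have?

1. p = 13, q = 4.5, z = 56.5
2. 56.5 (by strong duality, equal to the primal optimum)
3. C1, C2
4. 4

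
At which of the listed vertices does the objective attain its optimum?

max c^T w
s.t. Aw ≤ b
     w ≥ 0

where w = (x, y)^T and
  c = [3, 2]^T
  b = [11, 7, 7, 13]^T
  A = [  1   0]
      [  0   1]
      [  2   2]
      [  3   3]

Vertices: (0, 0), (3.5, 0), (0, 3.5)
Evaluating z = 3x + 2y at each vertex:
  (0, 0): z = 0
  (3.5, 0): z = 10.5
  (0, 3.5): z = 7

The largest value is z = 10.5, attained at (3.5, 0).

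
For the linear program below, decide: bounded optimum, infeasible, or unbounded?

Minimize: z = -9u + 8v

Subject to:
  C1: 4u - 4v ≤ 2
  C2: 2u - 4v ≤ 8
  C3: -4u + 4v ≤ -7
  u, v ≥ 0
C1 requires 4u - 4v ≤ 2, while C3 (-4u + 4v ≤ -7) is equivalent to 4u - 4v ≥ 7. Together they would need 7 ≤ 4u - 4v ≤ 2, which is impossible since 7 > 2. No point satisfies all constraints.

Infeasible — the constraint set is empty.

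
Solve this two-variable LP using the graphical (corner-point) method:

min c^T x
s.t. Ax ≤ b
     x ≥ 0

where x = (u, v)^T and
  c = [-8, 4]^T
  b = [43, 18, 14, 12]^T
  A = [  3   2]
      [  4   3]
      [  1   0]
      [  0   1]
Each vertex is the intersection of two constraint boundaries that also satisfies all remaining constraints:
  u = 0 and v = 0 → (0, 0)
  4u + 3v = 18 and v = 0 → (4.5, 0)
  4u + 3v = 18 and u = 0 → (0, 6)

Evaluating z = -8u + 4v at each vertex:
  (0, 0): z = 0
  (4.5, 0): z = -36
  (0, 6): z = 24

The minimum is at (4.5, 0) with z = -36.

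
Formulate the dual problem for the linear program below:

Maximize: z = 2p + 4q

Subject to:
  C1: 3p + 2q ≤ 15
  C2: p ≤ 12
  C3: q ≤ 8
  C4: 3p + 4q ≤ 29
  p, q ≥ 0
Minimize: z = 15y1 + 12y2 + 8y3 + 29y4

Subject to:
  C1: -3y1 - y2 - 3y4 ≤ -2
  C2: -2y1 - y3 - 4y4 ≤ -4
  y1, y2, y3, y4 ≥ 0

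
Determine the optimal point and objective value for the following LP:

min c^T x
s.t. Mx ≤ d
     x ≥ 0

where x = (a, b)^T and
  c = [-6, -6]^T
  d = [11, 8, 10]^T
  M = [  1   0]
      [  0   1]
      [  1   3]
a = 10, b = 0, z = -60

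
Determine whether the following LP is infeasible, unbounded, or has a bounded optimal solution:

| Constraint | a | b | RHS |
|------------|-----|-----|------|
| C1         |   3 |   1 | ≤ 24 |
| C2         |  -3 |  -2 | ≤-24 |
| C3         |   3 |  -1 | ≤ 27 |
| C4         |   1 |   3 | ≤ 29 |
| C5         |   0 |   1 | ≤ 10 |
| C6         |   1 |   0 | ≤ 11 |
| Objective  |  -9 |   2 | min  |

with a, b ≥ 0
The point (8, 0) satisfies every constraint, so the LP is feasible; the constraints give a ≤ 11 and b ≤ 10, which with a, b ≥ 0 keep the feasible region inside a bounded box. A feasible, bounded LP attains a finite optimum at a vertex.

Evaluating z = -9a + 2b at each vertex:
  (8, 0): z = -72
  (5.375, 7.875): z = -32.62
  (2, 9): z = 0

The LP has an optimal solution: (8, 0) with z = -72.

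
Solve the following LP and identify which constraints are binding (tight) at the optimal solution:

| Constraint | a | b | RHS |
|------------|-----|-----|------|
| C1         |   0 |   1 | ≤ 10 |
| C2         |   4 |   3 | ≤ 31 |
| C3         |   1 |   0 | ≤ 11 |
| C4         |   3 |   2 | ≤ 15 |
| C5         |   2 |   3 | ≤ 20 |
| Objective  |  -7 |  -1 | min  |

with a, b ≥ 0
Optimal: a = 5, b = 0
Slack at optimum:
  C1: slack = 10
  C2: slack = 11
  C3: slack = 6
  C4: slack = 0 (binding)
  C5: slack = 10
  a ≥ 0: a = 5
  b ≥ 0: b = 0 (binding)
Binding constraints: C4, b ≥ 0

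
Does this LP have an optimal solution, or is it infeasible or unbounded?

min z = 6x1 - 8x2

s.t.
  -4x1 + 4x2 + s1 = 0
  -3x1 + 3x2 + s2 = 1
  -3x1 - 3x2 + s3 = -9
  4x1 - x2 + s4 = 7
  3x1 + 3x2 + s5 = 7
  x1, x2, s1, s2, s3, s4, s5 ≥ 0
The row 3x1 + 3x2 + s5 = 7 with s5 ≥ 0 requires 3x1 + 3x2 ≤ 7, while the row -3x1 - 3x2 + s3 = -9 with s3 ≥ 0 is equivalent to 3x1 + 3x2 ≥ 9. Together they would need 9 ≤ 3x1 + 3x2 ≤ 7, which is impossible since 9 > 7. No point satisfies all constraints.

Infeasible — the constraint set is empty.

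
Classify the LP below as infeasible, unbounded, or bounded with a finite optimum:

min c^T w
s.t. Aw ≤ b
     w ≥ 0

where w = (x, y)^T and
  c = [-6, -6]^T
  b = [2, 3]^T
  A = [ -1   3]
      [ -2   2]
Feasible point: (0, 0) satisfies every constraint, so the LP is feasible.
Direction d = (1, 0): for each constraint row a, a·d ≤ 0 —
  (-1)(1) + (3)(0) = -1 ≤ 0
  (-2)(1) + (2)(0) = -2 ≤ 0
and d ≥ 0, so (0, 0) + t·d stays feasible for every t ≥ 0. Along this ray z = -6x - 6y changes by -6 per unit t, so z → −∞.

Unbounded: there is a feasible ray along which z → −∞.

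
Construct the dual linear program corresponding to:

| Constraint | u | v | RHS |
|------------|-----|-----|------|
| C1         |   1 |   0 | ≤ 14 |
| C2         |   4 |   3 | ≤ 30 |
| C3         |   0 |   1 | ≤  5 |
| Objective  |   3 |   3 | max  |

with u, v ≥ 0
Minimize: z = 14y1 + 30y2 + 5y3

Subject to:
  C1: -y1 - 4y2 ≤ -3
  C2: -3y2 - y3 ≤ -3
  y1, y2, y3 ≥ 0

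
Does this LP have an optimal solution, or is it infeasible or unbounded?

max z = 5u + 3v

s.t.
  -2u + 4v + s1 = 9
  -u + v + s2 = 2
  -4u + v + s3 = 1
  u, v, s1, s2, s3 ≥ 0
Feasible point: (0, 0) satisfies every constraint, so the LP is feasible.
Direction d = (1, 0): for each constraint row a, a·d ≤ 0 —
  (-2)(1) + (4)(0) = -2 ≤ 0
  (-1)(1) + (1)(0) = -1 ≤ 0
  (-4)(1) + (1)(0) = -4 ≤ 0
and d ≥ 0, so (0, 0) + t·d stays feasible for every t ≥ 0. Along this ray z = 5u + 3v changes by 5 per unit t, so z → +∞.

Unbounded — the objective can increase without bound over the feasible region.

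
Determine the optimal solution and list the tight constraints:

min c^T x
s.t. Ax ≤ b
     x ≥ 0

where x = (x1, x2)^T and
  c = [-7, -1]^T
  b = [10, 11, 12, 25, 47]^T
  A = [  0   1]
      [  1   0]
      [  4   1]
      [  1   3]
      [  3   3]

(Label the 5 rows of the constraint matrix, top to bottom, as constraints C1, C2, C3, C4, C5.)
Optimal: x1 = 3, x2 = 0
Slack at optimum:
  C1: slack = 10
  C2: slack = 8
  C3: slack = 0 (binding)
  C4: slack = 22
  C5: slack = 38
  x1 ≥ 0: x1 = 3
  x2 ≥ 0: x2 = 0 (binding)
Binding constraints: C3, x2 ≥ 0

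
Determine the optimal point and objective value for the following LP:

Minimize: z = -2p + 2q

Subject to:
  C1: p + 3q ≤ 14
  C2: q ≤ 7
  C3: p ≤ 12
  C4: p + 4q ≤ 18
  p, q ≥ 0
Each vertex is the intersection of two constraint boundaries that also satisfies all remaining constraints:
  p = 0 and q = 0 → (0, 0)
  p = 12 and q = 0 → (12, 0)
  p + 3q = 14 and p = 12 → (12, 0.6667)
  p + 3q = 14 and p + 4q = 18 → (2, 4)
  p + 4q = 18 and p = 0 → (0, 4.5)

Evaluating z = -2p + 2q at each vertex:
  (0, 0): z = 0
  (12, 0): z = -24
  (12, 0.6667): z = -22.67
  (2, 4): z = 4
  (0, 4.5): z = 9

The minimum is at (12, 0) with z = -24.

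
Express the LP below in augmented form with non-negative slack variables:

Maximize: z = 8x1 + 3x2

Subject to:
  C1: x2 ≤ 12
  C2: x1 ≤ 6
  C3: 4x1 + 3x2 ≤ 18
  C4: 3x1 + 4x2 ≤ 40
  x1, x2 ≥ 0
max z = 8x1 + 3x2

s.t.
  x2 + s1 = 12
  x1 + s2 = 6
  4x1 + 3x2 + s3 = 18
  3x1 + 4x2 + s4 = 40
  x1, x2, s1, s2, s3, s4 ≥ 0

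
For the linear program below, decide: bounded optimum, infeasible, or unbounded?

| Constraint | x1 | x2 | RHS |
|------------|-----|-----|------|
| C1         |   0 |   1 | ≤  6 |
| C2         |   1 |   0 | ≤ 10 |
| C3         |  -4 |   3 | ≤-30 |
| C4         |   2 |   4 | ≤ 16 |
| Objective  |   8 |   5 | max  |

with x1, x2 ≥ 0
The point (8, 0) satisfies every constraint, so the LP is feasible; the constraints give x1 ≤ 10 and x2 ≤ 6, which with x1, x2 ≥ 0 keep the feasible region inside a bounded box. A feasible, bounded LP attains a finite optimum at a vertex.

Bounded optimum: z* = 64 at (8, 0).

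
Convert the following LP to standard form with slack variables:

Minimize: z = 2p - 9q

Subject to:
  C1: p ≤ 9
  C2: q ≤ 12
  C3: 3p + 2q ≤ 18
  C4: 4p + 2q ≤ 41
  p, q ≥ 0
min z = 2p - 9q

s.t.
  p + s1 = 9
  q + s2 = 12
  3p + 2q + s3 = 18
  4p + 2q + s4 = 41
  p, q, s1, s2, s3, s4 ≥ 0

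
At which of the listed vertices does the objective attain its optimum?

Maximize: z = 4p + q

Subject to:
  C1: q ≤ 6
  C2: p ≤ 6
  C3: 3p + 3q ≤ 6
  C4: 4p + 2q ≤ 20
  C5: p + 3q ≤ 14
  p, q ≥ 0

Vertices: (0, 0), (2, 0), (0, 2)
Evaluating z = 4p + q at each vertex:
  (0, 0): z = 0
  (2, 0): z = 8
  (0, 2): z = 2

The largest value is z = 8, attained at (2, 0).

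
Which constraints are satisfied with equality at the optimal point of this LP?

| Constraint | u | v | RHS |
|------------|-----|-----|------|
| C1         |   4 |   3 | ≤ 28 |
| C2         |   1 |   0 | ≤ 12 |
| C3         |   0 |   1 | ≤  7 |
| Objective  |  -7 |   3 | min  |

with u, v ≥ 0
Optimal: u = 7, v = 0
Slack at optimum:
  C1: slack = 0 (binding)
  C2: slack = 5
  C3: slack = 7
  u ≥ 0: u = 7
  v ≥ 0: v = 0 (binding)
Binding constraints: C1, v ≥ 0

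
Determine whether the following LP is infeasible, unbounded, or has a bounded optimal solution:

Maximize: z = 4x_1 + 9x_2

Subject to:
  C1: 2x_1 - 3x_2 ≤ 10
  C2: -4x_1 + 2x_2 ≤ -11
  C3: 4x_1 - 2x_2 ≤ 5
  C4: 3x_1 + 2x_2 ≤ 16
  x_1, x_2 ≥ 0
C3 requires 4x_1 - 2x_2 ≤ 5, while C2 (-4x_1 + 2x_2 ≤ -11) is equivalent to 4x_1 - 2x_2 ≥ 11. Together they would need 11 ≤ 4x_1 - 2x_2 ≤ 5, which is impossible since 11 > 5. No point satisfies all constraints.

Infeasible — the constraint set is empty.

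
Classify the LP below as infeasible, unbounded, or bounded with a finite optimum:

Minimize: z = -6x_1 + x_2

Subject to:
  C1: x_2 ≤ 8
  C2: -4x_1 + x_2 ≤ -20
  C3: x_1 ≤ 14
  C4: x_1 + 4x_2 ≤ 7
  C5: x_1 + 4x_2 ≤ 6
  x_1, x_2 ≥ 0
The point (6, 0) satisfies every constraint, so the LP is feasible; the constraints give x_1 ≤ 14 and x_2 ≤ 8, which with x_1, x_2 ≥ 0 keep the feasible region inside a bounded box. A feasible, bounded LP attains a finite optimum at a vertex.

The LP has an optimal solution: (6, 0) with z = -36.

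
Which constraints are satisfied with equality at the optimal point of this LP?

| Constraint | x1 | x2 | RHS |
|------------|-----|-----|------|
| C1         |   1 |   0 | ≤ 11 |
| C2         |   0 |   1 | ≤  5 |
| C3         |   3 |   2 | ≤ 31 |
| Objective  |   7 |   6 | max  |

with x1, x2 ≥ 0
Optimal: x1 = 7, x2 = 5
Slack at optimum:
  C1: slack = 4
  C2: slack = 0 (binding)
  C3: slack = 0 (binding)
  x1 ≥ 0: x1 = 7
  x2 ≥ 0: x2 = 5
Binding constraints: C2, C3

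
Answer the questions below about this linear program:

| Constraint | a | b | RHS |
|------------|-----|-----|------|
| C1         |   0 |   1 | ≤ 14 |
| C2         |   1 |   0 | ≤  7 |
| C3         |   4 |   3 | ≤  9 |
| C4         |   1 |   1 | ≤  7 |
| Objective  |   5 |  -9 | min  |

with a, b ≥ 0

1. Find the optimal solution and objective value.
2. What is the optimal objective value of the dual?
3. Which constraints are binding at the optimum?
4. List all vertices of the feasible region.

1. a = 0, b = 3, z = -27
2. -27 (by strong duality, equal to the primal optimum)
3. C3, a ≥ 0
4. (0, 0), (2.25, 0), (0, 3)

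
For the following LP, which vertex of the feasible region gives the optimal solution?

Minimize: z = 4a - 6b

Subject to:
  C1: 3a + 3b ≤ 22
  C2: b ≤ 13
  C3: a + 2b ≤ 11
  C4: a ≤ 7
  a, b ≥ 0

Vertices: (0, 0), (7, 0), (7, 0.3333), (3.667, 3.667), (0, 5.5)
Evaluating z = 4a - 6b at each vertex:
  (0, 0): z = 0
  (7, 0): z = 28
  (7, 0.3333): z = 26
  (3.667, 3.667): z = -7.333
  (0, 5.5): z = -33

The smallest value is z = -33, attained at (0, 5.5).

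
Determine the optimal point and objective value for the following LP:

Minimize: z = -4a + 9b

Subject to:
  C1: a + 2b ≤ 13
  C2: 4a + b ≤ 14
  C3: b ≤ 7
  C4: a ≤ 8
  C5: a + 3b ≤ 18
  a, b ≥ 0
a = 3.5, b = 0, z = -14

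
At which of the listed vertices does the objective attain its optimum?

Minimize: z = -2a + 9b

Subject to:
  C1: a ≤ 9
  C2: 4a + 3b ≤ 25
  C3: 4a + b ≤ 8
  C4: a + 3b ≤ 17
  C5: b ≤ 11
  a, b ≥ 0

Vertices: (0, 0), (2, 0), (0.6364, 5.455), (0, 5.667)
(2, 0) with z = -4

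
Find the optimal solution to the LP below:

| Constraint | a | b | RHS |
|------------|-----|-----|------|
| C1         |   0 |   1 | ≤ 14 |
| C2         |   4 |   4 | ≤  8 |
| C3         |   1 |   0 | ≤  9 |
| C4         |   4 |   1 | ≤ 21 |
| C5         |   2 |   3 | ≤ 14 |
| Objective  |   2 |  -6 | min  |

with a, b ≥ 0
Each vertex is the intersection of two constraint boundaries that also satisfies all remaining constraints:
  a = 0 and b = 0 → (0, 0)
  4a + 4b = 8 and b = 0 → (2, 0)
  4a + 4b = 8 and a = 0 → (0, 2)

Evaluating z = 2a - 6b at each vertex:
  (0, 0): z = 0
  (2, 0): z = 4
  (0, 2): z = -12

The minimum is at (0, 2) with z = -12.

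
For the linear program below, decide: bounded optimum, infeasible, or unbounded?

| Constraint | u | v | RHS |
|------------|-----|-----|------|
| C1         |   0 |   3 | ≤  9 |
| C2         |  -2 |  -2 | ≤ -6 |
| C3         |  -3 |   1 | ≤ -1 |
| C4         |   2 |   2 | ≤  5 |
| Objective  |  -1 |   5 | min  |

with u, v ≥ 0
C4 requires 2u + 2v ≤ 5, while C2 (-2u - 2v ≤ -6) is equivalent to 2u + 2v ≥ 6. Together they would need 6 ≤ 2u + 2v ≤ 5, which is impossible since 6 > 5. No point satisfies all constraints.

The feasible region is empty; the LP is infeasible.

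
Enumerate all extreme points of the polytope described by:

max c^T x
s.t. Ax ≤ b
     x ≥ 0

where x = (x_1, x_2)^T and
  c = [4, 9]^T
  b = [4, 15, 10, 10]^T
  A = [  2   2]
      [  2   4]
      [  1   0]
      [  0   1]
Each vertex is the intersection of two constraint boundaries that also satisfies all remaining constraints:
  x_1 = 0 and x_2 = 0 → (0, 0)
  2x_1 + 2x_2 = 4 and x_2 = 0 → (2, 0)
  2x_1 + 2x_2 = 4 and x_1 = 0 → (0, 2)

Vertices: (0, 0), (2, 0), (0, 2)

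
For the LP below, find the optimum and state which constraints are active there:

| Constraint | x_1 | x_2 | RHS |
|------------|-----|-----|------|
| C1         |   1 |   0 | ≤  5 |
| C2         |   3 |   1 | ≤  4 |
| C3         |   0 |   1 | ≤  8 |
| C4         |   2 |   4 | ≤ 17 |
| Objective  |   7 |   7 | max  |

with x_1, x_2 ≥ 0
Optimal: x_1 = 0, x_2 = 4
Binding: C2, x_1 ≥ 0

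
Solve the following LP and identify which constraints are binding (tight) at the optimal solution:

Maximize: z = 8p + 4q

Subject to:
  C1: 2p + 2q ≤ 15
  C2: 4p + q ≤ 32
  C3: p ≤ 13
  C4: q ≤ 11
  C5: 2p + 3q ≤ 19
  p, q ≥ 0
Optimal: p = 7.5, q = 0
Binding: C1, q ≥ 0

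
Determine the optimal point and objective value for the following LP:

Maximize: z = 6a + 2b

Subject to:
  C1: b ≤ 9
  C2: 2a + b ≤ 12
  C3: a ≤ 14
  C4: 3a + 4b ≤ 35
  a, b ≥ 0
a = 6, b = 0, z = 36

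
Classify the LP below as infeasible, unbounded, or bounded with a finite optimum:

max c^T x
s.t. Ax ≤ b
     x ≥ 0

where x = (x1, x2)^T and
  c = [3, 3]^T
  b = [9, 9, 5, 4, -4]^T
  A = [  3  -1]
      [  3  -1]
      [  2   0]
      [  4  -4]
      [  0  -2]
Feasible point: (0, 2) satisfies every constraint, so the LP is feasible.
Direction d = (0, 1): for each constraint row a, a·d ≤ 0 —
  (3)(0) + (-1)(1) = -1 ≤ 0
  (3)(0) + (-1)(1) = -1 ≤ 0
  (2)(0) + (0)(1) = 0 ≤ 0
  (4)(0) + (-4)(1) = -4 ≤ 0
  (0)(0) + (-2)(1) = -2 ≤ 0
and d ≥ 0, so (0, 2) + t·d stays feasible for every t ≥ 0. Along this ray z = 3x1 + 3x2 changes by 3 per unit t, so z → +∞.

Unbounded: there is a feasible ray along which z → +∞.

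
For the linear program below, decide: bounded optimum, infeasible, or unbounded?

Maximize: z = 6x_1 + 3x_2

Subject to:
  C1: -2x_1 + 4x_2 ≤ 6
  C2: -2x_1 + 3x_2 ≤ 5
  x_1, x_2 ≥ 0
Feasible point: (0, 0) satisfies every constraint, so the LP is feasible.
Direction d = (1, 0): for each constraint row a, a·d ≤ 0 —
  (-2)(1) + (4)(0) = -2 ≤ 0
  (-2)(1) + (3)(0) = -2 ≤ 0
and d ≥ 0, so (0, 0) + t·d stays feasible for every t ≥ 0. Along this ray z = 6x_1 + 3x_2 changes by 6 per unit t, so z → +∞.

Unbounded: there is a feasible ray along which z → +∞.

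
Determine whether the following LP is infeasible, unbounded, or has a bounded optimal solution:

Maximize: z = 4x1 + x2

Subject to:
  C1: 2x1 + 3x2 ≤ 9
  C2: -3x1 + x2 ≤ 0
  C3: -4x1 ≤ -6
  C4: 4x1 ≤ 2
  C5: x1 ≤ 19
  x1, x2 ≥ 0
C4 requires 4x1 ≤ 2, while C3 (-4x1 ≤ -6) is equivalent to 4x1 ≥ 6. Together they would need 6 ≤ 4x1 ≤ 2, which is impossible since 6 > 2. No point satisfies all constraints.

The feasible region is empty; the LP is infeasible.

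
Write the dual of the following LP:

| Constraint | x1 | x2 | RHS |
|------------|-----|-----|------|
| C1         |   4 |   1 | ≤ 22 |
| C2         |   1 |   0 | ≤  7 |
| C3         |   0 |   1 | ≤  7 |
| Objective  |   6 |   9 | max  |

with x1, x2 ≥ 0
Minimize: z = 22y1 + 7y2 + 7y3

Subject to:
  C1: -4y1 - y2 ≤ -6
  C2: -y1 - y3 ≤ -9
  y1, y2, y3 ≥ 0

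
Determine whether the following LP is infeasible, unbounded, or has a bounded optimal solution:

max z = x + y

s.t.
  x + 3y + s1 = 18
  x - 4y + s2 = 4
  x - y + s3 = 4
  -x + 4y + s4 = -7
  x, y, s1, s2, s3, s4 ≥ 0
The row x - 4y + s2 = 4 with s2 ≥ 0 requires x - 4y ≤ 4, while the row -x + 4y + s4 = -7 with s4 ≥ 0 is equivalent to x - 4y ≥ 7. Together they would need 7 ≤ x - 4y ≤ 4, which is impossible since 7 > 4. No point satisfies all constraints.

Infeasible — the constraint set is empty.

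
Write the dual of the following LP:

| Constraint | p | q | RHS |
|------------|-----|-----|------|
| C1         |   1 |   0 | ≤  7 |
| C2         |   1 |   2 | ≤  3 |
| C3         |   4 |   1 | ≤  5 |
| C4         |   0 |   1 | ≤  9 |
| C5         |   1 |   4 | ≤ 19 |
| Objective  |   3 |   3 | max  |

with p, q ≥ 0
Minimize: z = 7y1 + 3y2 + 5y3 + 9y4 + 19y5

Subject to:
  C1: -y1 - y2 - 4y3 - y5 ≤ -3
  C2: -2y2 - y3 - y4 - 4y5 ≤ -3
  y1, y2, y3, y4, y5 ≥ 0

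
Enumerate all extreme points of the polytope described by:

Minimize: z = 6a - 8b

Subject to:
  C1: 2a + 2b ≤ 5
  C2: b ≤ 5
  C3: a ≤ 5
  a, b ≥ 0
Each vertex is the intersection of two constraint boundaries that also satisfies all remaining constraints:
  a = 0 and b = 0 → (0, 0)
  2a + 2b = 5 and b = 0 → (2.5, 0)
  2a + 2b = 5 and a = 0 → (0, 2.5)

Vertices: (0, 0), (2.5, 0), (0, 2.5)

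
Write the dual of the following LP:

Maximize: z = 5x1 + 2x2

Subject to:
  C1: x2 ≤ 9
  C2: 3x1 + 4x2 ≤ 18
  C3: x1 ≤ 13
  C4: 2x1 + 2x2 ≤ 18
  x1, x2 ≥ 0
Minimize: z = 9y1 + 18y2 + 13y3 + 18y4

Subject to:
  C1: -3y2 - y3 - 2y4 ≤ -5
  C2: -y1 - 4y2 - 2y4 ≤ -2
  y1, y2, y3, y4 ≥ 0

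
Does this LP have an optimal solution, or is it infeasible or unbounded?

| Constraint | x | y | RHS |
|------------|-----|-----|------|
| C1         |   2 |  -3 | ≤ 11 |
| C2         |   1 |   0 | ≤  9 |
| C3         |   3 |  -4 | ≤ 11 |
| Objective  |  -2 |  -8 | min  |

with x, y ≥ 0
Feasible point: (0, 0) satisfies every constraint, so the LP is feasible.
Direction d = (0, 1): for each constraint row a, a·d ≤ 0 —
  (2)(0) + (-3)(1) = -3 ≤ 0
  (1)(0) + (0)(1) = 0 ≤ 0
  (3)(0) + (-4)(1) = -4 ≤ 0
and d ≥ 0, so (0, 0) + t·d stays feasible for every t ≥ 0. Along this ray z = -2x - 8y changes by -8 per unit t, so z → −∞.

Unbounded — the objective can decrease without bound over the feasible region.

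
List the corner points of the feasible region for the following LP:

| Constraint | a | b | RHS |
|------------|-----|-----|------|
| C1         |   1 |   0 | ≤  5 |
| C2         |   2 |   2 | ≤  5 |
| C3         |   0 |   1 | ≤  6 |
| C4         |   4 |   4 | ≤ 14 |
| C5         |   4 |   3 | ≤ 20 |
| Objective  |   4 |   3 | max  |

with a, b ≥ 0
Each vertex is the intersection of two constraint boundaries that also satisfies all remaining constraints:
  a = 0 and b = 0 → (0, 0)
  2a + 2b = 5 and b = 0 → (2.5, 0)
  2a + 2b = 5 and a = 0 → (0, 2.5)

Vertices: (0, 0), (2.5, 0), (0, 2.5)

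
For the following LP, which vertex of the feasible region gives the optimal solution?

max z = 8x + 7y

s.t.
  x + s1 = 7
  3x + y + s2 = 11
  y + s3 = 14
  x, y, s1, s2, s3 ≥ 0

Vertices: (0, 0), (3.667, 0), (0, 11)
Evaluating z = 8x + 7y at each vertex:
  (0, 0): z = 0
  (3.667, 0): z = 29.33
  (0, 11): z = 77

The largest value is z = 77, attained at (0, 11).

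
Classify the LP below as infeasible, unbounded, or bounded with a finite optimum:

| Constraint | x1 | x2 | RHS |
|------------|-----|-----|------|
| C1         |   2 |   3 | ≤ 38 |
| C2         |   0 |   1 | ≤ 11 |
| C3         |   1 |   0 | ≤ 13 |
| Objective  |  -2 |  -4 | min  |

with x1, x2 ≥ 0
The point (2.5, 11) satisfies every constraint, so the LP is feasible; the constraints give x1 ≤ 13 and x2 ≤ 11, which with x1, x2 ≥ 0 keep the feasible region inside a bounded box. A feasible, bounded LP attains a finite optimum at a vertex.

Evaluating z = -2x1 - 4x2 at each vertex:
  (0, 0): z = 0
  (13, 0): z = -26
  (13, 4): z = -42
  (2.5, 11): z = -49
  (0, 11): z = -44

Feasible with finite optimum z* = -49 at (2.5, 11).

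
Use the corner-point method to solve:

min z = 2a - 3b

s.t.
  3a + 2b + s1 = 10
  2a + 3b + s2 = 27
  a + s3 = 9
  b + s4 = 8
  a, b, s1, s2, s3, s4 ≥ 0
Each vertex is the intersection of two constraint boundaries that also satisfies all remaining constraints:
  a = 0 and b = 0 → (0, 0)
  3a + 2b = 10 and b = 0 → (3.333, 0)
  3a + 2b = 10 and a = 0 → (0, 5)

Evaluating z = 2a - 3b at each vertex:
  (0, 0): z = 0
  (3.333, 0): z = 6.667
  (0, 5): z = -15

The minimum is at (0, 5) with z = -15.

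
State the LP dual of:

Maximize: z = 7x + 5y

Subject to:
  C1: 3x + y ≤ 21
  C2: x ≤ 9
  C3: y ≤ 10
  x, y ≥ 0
Minimize: z = 21y1 + 9y2 + 10y3

Subject to:
  C1: -3y1 - y2 ≤ -7
  C2: -y1 - y3 ≤ -5
  y1, y2, y3 ≥ 0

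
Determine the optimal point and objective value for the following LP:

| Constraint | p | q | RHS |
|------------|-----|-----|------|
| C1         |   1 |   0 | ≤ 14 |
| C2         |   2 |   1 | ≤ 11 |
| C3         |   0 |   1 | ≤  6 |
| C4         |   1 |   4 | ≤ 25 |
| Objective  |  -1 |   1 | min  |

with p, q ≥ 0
p = 5.5, q = 0, z = -5.5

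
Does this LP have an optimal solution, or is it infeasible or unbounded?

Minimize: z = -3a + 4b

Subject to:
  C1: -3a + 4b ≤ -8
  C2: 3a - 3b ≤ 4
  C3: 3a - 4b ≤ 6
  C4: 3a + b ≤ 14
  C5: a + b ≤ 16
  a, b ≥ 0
C3 requires 3a - 4b ≤ 6, while C1 (-3a + 4b ≤ -8) is equivalent to 3a - 4b ≥ 8. Together they would need 8 ≤ 3a - 4b ≤ 6, which is impossible since 8 > 6. No point satisfies all constraints.

The feasible region is empty; the LP is infeasible.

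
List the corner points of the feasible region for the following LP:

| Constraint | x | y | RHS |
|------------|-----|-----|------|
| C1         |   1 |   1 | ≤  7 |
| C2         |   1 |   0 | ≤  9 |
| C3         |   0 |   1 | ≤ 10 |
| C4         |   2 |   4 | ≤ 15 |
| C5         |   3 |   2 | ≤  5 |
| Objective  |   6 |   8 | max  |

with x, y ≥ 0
Each vertex is the intersection of two constraint boundaries that also satisfies all remaining constraints:
  x = 0 and y = 0 → (0, 0)
  3x + 2y = 5 and y = 0 → (1.667, 0)
  3x + 2y = 5 and x = 0 → (0, 2.5)

Vertices: (0, 0), (1.667, 0), (0, 2.5)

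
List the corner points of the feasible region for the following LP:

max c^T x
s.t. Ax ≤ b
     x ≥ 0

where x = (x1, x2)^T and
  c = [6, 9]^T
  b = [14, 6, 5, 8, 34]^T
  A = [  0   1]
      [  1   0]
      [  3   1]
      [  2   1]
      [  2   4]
Each vertex is the intersection of two constraint boundaries that also satisfies all remaining constraints:
  x1 = 0 and x2 = 0 → (0, 0)
  3x1 + x2 = 5 and x2 = 0 → (1.667, 0)
  3x1 + x2 = 5 and x1 = 0 → (0, 5)

Vertices: (0, 0), (1.667, 0), (0, 5)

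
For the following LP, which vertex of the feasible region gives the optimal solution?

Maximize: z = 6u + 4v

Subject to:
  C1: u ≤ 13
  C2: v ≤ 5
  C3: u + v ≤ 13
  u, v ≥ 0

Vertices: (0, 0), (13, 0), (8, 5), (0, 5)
(13, 0) with z = 78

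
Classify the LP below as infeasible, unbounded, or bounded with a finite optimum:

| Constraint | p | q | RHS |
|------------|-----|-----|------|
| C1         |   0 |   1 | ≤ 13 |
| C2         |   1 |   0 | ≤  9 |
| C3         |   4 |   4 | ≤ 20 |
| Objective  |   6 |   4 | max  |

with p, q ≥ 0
The point (5, 0) satisfies every constraint, so the LP is feasible; the constraints give p ≤ 9 and q ≤ 13, which with p, q ≥ 0 keep the feasible region inside a bounded box. A feasible, bounded LP attains a finite optimum at a vertex.

Evaluating z = 6p + 4q at each vertex:
  (0, 0): z = 0
  (5, 0): z = 30
  (0, 5): z = 20

The LP has an optimal solution: (5, 0) with z = 30.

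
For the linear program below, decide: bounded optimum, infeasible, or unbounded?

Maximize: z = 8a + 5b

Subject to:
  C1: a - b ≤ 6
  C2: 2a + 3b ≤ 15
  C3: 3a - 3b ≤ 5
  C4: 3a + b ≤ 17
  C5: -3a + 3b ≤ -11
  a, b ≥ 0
C3 requires 3a - 3b ≤ 5, while C5 (-3a + 3b ≤ -11) is equivalent to 3a - 3b ≥ 11. Together they would need 11 ≤ 3a - 3b ≤ 5, which is impossible since 11 > 5. No point satisfies all constraints.

Infeasible — the constraint set is empty.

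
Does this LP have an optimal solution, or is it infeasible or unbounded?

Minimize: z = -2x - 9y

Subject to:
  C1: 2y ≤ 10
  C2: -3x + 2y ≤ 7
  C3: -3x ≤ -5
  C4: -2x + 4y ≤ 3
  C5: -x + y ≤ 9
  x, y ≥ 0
Feasible point: (2, 0) satisfies every constraint, so the LP is feasible.
Direction d = (1, 0): for each constraint row a, a·d ≤ 0 —
  (0)(1) + (2)(0) = 0 ≤ 0
  (-3)(1) + (2)(0) = -3 ≤ 0
  (-3)(1) + (0)(0) = -3 ≤ 0
  (-2)(1) + (4)(0) = -2 ≤ 0
  (-1)(1) + (1)(0) = -1 ≤ 0
and d ≥ 0, so (2, 0) + t·d stays feasible for every t ≥ 0. Along this ray z = -2x - 9y changes by -2 per unit t, so z → −∞.

Unbounded: there is a feasible ray along which z → −∞.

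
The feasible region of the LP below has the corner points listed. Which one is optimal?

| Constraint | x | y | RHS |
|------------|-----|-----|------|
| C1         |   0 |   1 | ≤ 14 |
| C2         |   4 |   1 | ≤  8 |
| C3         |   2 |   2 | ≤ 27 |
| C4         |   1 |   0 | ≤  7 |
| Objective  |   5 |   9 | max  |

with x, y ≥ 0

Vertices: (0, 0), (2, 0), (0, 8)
(0, 8) with z = 72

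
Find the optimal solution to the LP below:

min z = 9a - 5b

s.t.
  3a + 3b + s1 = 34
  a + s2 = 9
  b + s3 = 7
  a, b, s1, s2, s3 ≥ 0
a = 0, b = 7, z = -35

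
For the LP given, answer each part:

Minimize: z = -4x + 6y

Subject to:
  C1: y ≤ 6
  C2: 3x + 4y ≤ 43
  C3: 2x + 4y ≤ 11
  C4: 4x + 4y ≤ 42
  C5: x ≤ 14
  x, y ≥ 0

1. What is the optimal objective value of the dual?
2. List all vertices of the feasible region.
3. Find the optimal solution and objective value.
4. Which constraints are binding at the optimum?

1. -22 (by strong duality, equal to the primal optimum)
2. (0, 0), (5.5, 0), (0, 2.75)
3. x = 5.5, y = 0, z = -22
4. C3, y ≥ 0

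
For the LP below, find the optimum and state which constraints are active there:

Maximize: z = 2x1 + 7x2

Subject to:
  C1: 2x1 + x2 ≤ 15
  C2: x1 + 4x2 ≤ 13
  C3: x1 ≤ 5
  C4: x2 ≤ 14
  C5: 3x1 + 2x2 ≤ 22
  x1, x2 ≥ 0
Optimal: x1 = 5, x2 = 2
Binding: C2, C3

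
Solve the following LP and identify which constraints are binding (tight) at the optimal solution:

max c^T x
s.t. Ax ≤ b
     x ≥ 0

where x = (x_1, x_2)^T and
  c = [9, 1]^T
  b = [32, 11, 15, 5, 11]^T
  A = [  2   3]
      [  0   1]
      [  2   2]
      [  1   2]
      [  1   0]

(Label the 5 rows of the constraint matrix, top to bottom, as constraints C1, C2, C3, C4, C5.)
Optimal: x_1 = 5, x_2 = 0
Slack at optimum:
  C1: slack = 22
  C2: slack = 11
  C3: slack = 5
  C4: slack = 0 (binding)
  C5: slack = 6
  x_1 ≥ 0: x_1 = 5
  x_2 ≥ 0: x_2 = 0 (binding)
Binding constraints: C4, x_2 ≥ 0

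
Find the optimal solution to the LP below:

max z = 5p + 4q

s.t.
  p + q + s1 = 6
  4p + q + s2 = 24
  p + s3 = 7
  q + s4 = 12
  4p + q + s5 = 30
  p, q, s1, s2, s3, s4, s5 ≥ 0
Each vertex is the intersection of two constraint boundaries that also satisfies all remaining constraints:
  p = 0 and q = 0 → (0, 0)
  p + q = 6 and 4p + q = 24 → (6, 0)
  p + q = 6 and p = 0 → (0, 6)

Evaluating z = 5p + 4q at each vertex:
  (0, 0): z = 0
  (6, 0): z = 30
  (0, 6): z = 24

The maximum is at (6, 0) with z = 30.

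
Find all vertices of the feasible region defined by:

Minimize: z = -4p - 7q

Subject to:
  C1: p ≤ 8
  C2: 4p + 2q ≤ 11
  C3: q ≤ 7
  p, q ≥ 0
Each vertex is the intersection of two constraint boundaries that also satisfies all remaining constraints:
  p = 0 and q = 0 → (0, 0)
  4p + 2q = 11 and q = 0 → (2.75, 0)
  4p + 2q = 11 and p = 0 → (0, 5.5)

Vertices: (0, 0), (2.75, 0), (0, 5.5)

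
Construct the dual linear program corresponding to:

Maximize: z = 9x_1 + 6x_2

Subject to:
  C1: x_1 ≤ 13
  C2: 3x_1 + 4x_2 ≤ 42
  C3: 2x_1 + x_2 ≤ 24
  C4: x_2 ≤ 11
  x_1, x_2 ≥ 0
Minimize: z = 13y1 + 42y2 + 24y3 + 11y4

Subject to:
  C1: -y1 - 3y2 - 2y3 ≤ -9
  C2: -4y2 - y3 - y4 ≤ -6
  y1, y2, y3, y4 ≥ 0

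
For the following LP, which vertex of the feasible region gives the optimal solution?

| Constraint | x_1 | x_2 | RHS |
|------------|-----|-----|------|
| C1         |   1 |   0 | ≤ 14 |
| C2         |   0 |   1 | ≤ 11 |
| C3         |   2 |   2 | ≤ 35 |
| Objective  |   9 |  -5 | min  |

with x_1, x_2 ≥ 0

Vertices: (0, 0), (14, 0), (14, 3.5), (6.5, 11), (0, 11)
(0, 11) with z = -55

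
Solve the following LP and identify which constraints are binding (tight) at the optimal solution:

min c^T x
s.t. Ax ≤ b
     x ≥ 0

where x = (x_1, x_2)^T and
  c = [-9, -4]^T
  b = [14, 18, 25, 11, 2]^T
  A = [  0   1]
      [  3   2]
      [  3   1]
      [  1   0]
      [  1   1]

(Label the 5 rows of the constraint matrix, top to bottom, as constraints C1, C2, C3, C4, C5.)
Optimal: x_1 = 2, x_2 = 0
Slack at optimum:
  C1: slack = 14
  C2: slack = 12
  C3: slack = 19
  C4: slack = 9
  C5: slack = 0 (binding)
  x_1 ≥ 0: x_1 = 2
  x_2 ≥ 0: x_2 = 0 (binding)
Binding constraints: C5, x_2 ≥ 0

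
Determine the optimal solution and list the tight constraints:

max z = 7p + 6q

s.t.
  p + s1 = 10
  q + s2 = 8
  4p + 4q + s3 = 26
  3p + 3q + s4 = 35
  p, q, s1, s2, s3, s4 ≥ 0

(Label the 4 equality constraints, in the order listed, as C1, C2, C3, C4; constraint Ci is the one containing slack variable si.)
Optimal: p = 6.5, q = 0
Slack at optimum:
  C1: slack = 3.5
  C2: slack = 8
  C3: slack = 0 (binding)
  C4: slack = 15.5
  p ≥ 0: p = 6.5
  q ≥ 0: q = 0 (binding)
Binding constraints: C3, q ≥ 0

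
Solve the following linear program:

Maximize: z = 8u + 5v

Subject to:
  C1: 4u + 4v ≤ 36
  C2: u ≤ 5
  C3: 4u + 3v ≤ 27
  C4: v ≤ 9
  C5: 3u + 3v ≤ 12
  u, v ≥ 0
Each vertex is the intersection of two constraint boundaries that also satisfies all remaining constraints:
  u = 0 and v = 0 → (0, 0)
  3u + 3v = 12 and v = 0 → (4, 0)
  3u + 3v = 12 and u = 0 → (0, 4)

Evaluating z = 8u + 5v at each vertex:
  (0, 0): z = 0
  (4, 0): z = 32
  (0, 4): z = 20

The maximum is at (4, 0) with z = 32.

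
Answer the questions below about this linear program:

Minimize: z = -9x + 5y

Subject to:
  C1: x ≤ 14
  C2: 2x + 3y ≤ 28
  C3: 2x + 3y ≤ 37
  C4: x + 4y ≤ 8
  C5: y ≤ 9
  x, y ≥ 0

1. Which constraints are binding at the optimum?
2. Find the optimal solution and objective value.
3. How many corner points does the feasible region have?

1. C4, y ≥ 0
2. x = 8, y = 0, z = -72
3. 3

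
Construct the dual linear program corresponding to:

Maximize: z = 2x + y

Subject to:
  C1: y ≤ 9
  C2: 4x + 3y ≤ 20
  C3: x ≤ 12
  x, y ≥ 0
Minimize: z = 9y1 + 20y2 + 12y3

Subject to:
  C1: -4y2 - y3 ≤ -2
  C2: -y1 - 3y2 ≤ -1
  y1, y2, y3 ≥ 0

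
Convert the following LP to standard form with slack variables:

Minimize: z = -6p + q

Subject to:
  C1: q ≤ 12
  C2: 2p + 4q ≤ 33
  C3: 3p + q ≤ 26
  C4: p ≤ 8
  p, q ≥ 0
min z = -6p + q

s.t.
  q + s1 = 12
  2p + 4q + s2 = 33
  3p + q + s3 = 26
  p + s4 = 8
  p, q, s1, s2, s3, s4 ≥ 0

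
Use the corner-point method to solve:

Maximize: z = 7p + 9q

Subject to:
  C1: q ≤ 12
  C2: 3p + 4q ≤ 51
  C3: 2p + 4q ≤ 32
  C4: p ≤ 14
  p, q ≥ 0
p = 14, q = 1, z = 107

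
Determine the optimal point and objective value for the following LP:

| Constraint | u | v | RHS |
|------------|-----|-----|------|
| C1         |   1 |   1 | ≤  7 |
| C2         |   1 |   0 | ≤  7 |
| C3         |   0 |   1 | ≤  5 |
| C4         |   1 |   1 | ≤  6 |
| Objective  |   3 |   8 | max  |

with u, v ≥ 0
Each vertex is the intersection of two constraint boundaries that also satisfies all remaining constraints:
  u = 0 and v = 0 → (0, 0)
  u + v = 6 and v = 0 → (6, 0)
  v = 5 and u + v = 6 → (1, 5)
  v = 5 and u = 0 → (0, 5)

Evaluating z = 3u + 8v at each vertex:
  (0, 0): z = 0
  (6, 0): z = 18
  (1, 5): z = 43
  (0, 5): z = 40

The maximum is at (1, 5) with z = 43.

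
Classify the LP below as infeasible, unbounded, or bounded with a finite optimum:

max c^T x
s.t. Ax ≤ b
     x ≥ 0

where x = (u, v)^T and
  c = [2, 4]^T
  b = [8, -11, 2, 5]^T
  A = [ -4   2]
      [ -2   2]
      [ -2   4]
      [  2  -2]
One constraint requires 2u - 2v ≤ 5, while the constraint -2u + 2v ≤ -11 is equivalent to 2u - 2v ≥ 11. Together they would need 11 ≤ 2u - 2v ≤ 5, which is impossible since 11 > 5. No point satisfies all constraints.

The feasible region is empty; the LP is infeasible.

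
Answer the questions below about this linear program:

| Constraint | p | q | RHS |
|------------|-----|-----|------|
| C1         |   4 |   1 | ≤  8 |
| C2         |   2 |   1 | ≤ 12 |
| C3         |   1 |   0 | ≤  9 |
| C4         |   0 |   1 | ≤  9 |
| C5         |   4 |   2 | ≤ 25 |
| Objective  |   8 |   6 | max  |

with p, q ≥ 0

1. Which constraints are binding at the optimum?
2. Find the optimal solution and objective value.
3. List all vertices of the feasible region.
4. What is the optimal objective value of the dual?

1. C1, p ≥ 0
2. p = 0, q = 8, z = 48
3. (0, 0), (2, 0), (0, 8)
4. 48 (by strong duality, equal to the primal optimum)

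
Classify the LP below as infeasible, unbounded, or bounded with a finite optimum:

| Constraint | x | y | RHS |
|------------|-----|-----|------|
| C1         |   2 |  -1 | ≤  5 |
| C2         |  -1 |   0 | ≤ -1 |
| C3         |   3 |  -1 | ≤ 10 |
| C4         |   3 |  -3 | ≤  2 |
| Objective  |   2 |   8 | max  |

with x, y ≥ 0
Feasible point: (1, 1) satisfies every constraint, so the LP is feasible.
Direction d = (0, 1): for each constraint row a, a·d ≤ 0 —
  (2)(0) + (-1)(1) = -1 ≤ 0
  (-1)(0) + (0)(1) = 0 ≤ 0
  (3)(0) + (-1)(1) = -1 ≤ 0
  (3)(0) + (-3)(1) = -3 ≤ 0
and d ≥ 0, so (1, 1) + t·d stays feasible for every t ≥ 0. Along this ray z = 2x + 8y changes by 8 per unit t, so z → +∞.

Unbounded: there is a feasible ray along which z → +∞.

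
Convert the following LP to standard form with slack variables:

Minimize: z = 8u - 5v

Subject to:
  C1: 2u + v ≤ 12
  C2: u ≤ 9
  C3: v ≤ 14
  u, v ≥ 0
min z = 8u - 5v

s.t.
  2u + v + s1 = 12
  u + s2 = 9
  v + s3 = 14
  u, v, s1, s2, s3 ≥ 0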